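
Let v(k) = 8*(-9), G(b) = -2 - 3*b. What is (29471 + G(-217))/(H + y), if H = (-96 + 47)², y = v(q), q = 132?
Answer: 30120/2329 ≈ 12.933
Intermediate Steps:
v(k) = -72
y = -72
H = 2401 (H = (-49)² = 2401)
(29471 + G(-217))/(H + y) = (29471 + (-2 - 3*(-217)))/(2401 - 72) = (29471 + (-2 + 651))/2329 = (29471 + 649)*(1/2329) = 30120*(1/2329) = 30120/2329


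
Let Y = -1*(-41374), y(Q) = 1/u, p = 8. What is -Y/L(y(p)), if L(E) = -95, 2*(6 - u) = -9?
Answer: 41374/95 ≈ 435.52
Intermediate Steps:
u = 21/2 (u = 6 - 1/2*(-9) = 6 + 9/2 = 21/2 ≈ 10.500)
y(Q) = 2/21 (y(Q) = 1/(21/2) = 2/21)
Y = 41374
-Y/L(y(p)) = -41374/(-95) = -41374*(-1)/95 = -1*(-41374/95) = 41374/95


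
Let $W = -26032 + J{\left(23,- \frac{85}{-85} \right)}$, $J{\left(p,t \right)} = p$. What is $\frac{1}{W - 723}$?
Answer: $- \frac{1}{26732} \approx -3.7408 \cdot 10^{-5}$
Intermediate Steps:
$W = -26009$ ($W = -26032 + 23 = -26009$)
$\frac{1}{W - 723} = \frac{1}{-26009 - 723} = \frac{1}{-26732} = - \frac{1}{26732}$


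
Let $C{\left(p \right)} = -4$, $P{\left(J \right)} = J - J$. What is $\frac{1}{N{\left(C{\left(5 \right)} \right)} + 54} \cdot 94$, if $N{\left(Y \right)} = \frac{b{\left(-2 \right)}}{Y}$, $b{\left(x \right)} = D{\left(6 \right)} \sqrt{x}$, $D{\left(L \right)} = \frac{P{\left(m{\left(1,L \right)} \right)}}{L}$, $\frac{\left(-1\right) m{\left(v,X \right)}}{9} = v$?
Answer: $\frac{47}{27} \approx 1.7407$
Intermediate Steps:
$m{\left(v,X \right)} = - 9 v$
$P{\left(J \right)} = 0$
$D{\left(L \right)} = 0$ ($D{\left(L \right)} = \frac{0}{L} = 0$)
$b{\left(x \right)} = 0$ ($b{\left(x \right)} = 0 \sqrt{x} = 0$)
$N{\left(Y \right)} = 0$ ($N{\left(Y \right)} = \frac{0}{Y} = 0$)
$\frac{1}{N{\left(C{\left(5 \right)} \right)} + 54} \cdot 94 = \frac{1}{0 + 54} \cdot 94 = \frac{1}{54} \cdot 94 = \frac{47}{27}$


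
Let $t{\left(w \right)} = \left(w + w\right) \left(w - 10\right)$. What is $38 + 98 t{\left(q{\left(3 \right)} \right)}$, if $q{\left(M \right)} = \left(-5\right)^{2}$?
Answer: $73538$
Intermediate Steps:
$q{\left(M \right)} = 25$
$t{\left(w \right)} = 2 w \left(-10 + w\right)$
$38 + 98 t{\left(q{\left(3 \right)} \right)} = 38 + 98 \cdot 2 \cdot 25 \left(-10 + 25\right) = 38 + 98 \cdot 2 \cdot 25 \cdot 15 = 38 + 98 \cdot 750 = 38 + 73500 = 73538$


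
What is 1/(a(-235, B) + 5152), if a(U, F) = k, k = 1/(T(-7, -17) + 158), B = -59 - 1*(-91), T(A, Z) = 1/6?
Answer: 949/4889254 ≈ 0.00019410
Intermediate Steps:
T(A, Z) = ⅙
B = 32 (B = -59 + 91 = 32)
k = 6/949 (k = 1/(⅙ + 158) = 1/(949/6) = 6/949 ≈ 0.0063224)
a(U, F) = 6/949
1/(a(-235, B) + 5152) = 1/(6/949 + 5152) = 1/(4889254/949) = 949/4889254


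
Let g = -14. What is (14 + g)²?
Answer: 0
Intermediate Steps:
(14 + g)² = (14 - 14)² = 0² = 0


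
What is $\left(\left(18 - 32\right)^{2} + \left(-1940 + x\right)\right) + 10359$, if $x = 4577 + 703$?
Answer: $13895$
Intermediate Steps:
$x = 5280$
$\left(\left(18 - 32\right)^{2} + \left(-1940 + x\right)\right) + 10359 = \left(\left(18 - 32\right)^{2} + \left(-1940 + 5280\right)\right) + 10359 = \left(\left(-14\right)^{2} + 3340\right) + 10359 = \left(196 + 3340\right) + 10359 = 3536 + 10359 = 13895$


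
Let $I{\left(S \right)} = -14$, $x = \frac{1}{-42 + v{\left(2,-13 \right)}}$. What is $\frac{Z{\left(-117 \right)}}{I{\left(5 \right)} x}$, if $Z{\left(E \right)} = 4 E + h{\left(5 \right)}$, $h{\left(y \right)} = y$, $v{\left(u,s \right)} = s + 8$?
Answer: $- \frac{21761}{14} \approx -1554.4$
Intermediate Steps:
$v{\left(u,s \right)} = 8 + s$
$x = - \frac{1}{47}$ ($x = \frac{1}{-42 + \left(8 - 13\right)} = \frac{1}{-42 - 5} = \frac{1}{-47} = - \frac{1}{47} \approx -0.021277$)
$Z{\left(E \right)} = 5 + 4 E$ ($Z{\left(E \right)} = 4 E + 5 = 5 + 4 E$)
$\frac{Z{\left(-117 \right)}}{I{\left(5 \right)} x} = \frac{5 + 4 \left(-117\right)}{\left(-14\right) \left(- \frac{1}{47}\right)} = \frac{5 - 468}{\frac{14}{47}} = \left(-463\right) \frac{47}{14} = - \frac{21761}{14}$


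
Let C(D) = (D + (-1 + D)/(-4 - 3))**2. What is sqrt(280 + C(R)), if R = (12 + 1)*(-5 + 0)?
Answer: sqrt(165041)/7 ≈ 58.036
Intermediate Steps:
R = -65 (R = 13*(-5) = -65)
C(D) = (1/7 + 6*D/7)**2 (C(D) = (D + (-1 + D)/(-7))**2 = (D + (-1 + D)*(-1/7))**2 = (D + (1/7 - D/7))**2 = (1/7 + 6*D/7)**2)
sqrt(280 + C(R)) = sqrt(280 + (1 + 6*(-65))**2/49) = sqrt(280 + (1 - 390)**2/49) = sqrt(280 + (1/49)*(-389)**2) = sqrt(280 + (1/49)*151321) = sqrt(280 + 151321/49) = sqrt(165041/49) = sqrt(165041)/7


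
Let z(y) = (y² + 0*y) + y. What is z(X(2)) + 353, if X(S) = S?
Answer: 359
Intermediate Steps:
z(y) = y + y² (z(y) = (y² + 0) + y = y² + y = y + y²)
z(X(2)) + 353 = 2*(1 + 2) + 353 = 2*3 + 353 = 6 + 353 = 359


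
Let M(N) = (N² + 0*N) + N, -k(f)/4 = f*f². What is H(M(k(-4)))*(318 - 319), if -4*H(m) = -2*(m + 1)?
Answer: -65793/2 ≈ -32897.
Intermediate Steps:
k(f) = -4*f³ (k(f) = -4*f*f² = -4*f³)
M(N) = N + N² (M(N) = (N² + 0) + N = N² + N = N + N²)
H(m) = ½ + m/2 (H(m) = -(-1)*(m + 1)/2 = -(-1)*(1 + m)/2 = -(-2 - 2*m)/4 = ½ + m/2)
H(M(k(-4)))*(318 - 319) = (½ + ((-4*(-4)³)*(1 - 4*(-4)³))/2)*(318 - 319) = (½ + ((-4*(-64))*(1 - 4*(-64)))/2)*(-1) = (½ + (256*(1 + 256))/2)*(-1) = (½ + (256*257)/2)*(-1) = (½ + (½)*65792)*(-1) = (½ + 32896)*(-1) = (65793/2)*(-1) = -65793/2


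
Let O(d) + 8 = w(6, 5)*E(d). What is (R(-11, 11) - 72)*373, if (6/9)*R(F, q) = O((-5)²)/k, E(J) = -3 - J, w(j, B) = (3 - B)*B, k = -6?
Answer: -52220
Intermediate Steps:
w(j, B) = B*(3 - B)
O(d) = 22 + 10*d (O(d) = -8 + (5*(3 - 1*5))*(-3 - d) = -8 + (5*(3 - 5))*(-3 - d) = -8 + (5*(-2))*(-3 - d) = -8 - 10*(-3 - d) = -8 + (30 + 10*d) = 22 + 10*d)
R(F, q) = -68 (R(F, q) = 3*((22 + 10*(-5)²)/(-6))/2 = 3*((22 + 10*25)*(-⅙))/2 = 3*((22 + 250)*(-⅙))/2 = 3*(272*(-⅙))/2 = (3/2)*(-136/3) = -68)
(R(-11, 11) - 72)*373 = (-68 - 72)*373 = -140*373 = -52220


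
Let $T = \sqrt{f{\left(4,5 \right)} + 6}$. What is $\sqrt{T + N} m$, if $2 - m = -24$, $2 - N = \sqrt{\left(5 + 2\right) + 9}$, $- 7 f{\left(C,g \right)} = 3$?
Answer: $\frac{26 \sqrt{-98 + 7 \sqrt{273}}}{7} \approx 15.608$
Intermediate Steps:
$f{\left(C,g \right)} = - \frac{3}{7}$ ($f{\left(C,g \right)} = \left(- \frac{1}{7}\right) 3 = - \frac{3}{7}$)
$T = \frac{\sqrt{273}}{7}$ ($T = \sqrt{- \frac{3}{7} + 6} = \sqrt{\frac{39}{7}} = \frac{\sqrt{273}}{7} \approx 2.3604$)
$N = -2$ ($N = 2 - \sqrt{\left(5 + 2\right) + 9} = 2 - \sqrt{7 + 9} = 2 - \sqrt{16} = 2 - 4 = -2$)
$m = 26$ ($m = 2 - -24 = 2 + 24 = 26$)
$\sqrt{T + N} m = \sqrt{\frac{\sqrt{273}}{7} - 2} \cdot 26 = \sqrt{-2 + \frac{\sqrt{273}}{7}} \cdot 26 = 26 \sqrt{-2 + \frac{\sqrt{273}}{7}}$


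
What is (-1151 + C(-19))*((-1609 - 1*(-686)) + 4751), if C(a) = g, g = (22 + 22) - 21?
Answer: -4317984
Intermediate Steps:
g = 23 (g = 44 - 21 = 23)
C(a) = 23
(-1151 + C(-19))*((-1609 - 1*(-686)) + 4751) = (-1151 + 23)*((-1609 - 1*(-686)) + 4751) = -1128*((-1609 + 686) + 4751) = -1128*(-923 + 4751) = -1128*3828 = -4317984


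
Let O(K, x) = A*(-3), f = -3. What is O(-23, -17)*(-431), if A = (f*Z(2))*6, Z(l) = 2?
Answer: -46548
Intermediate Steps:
A = -36 (A = -3*2*6 = -6*6 = -36)
O(K, x) = 108 (O(K, x) = -36*(-3) = 108)
O(-23, -17)*(-431) = 108*(-431) = -46548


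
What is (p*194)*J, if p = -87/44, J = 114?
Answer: -481023/11 ≈ -43729.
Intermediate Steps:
p = -87/44 (p = -87*1/44 = -87/44 ≈ -1.9773)
(p*194)*J = -87/44*194*114 = -8439/22*114 = -481023/11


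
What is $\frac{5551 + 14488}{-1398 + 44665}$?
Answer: $\frac{20039}{43267} \approx 0.46315$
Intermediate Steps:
$\frac{5551 + 14488}{-1398 + 44665} = \frac{20039}{43267}$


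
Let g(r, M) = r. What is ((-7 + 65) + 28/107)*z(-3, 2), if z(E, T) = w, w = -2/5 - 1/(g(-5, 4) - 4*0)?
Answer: -6234/535 ≈ -11.652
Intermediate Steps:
w = -1/5 (w = -2/5 - 1/(-5 - 4*0) = -2*1/5 - 1/(-5 + 0) = -2/5 - 1/(-5) = -2/5 - 1*(-1/5) = -2/5 + 1/5 = -1/5 ≈ -0.20000)
z(E, T) = -1/5
((-7 + 65) + 28/107)*z(-3, 2) = ((-7 + 65) + 28/107)*(-1/5) = (58 + 28*(1/107))*(-1/5) = (58 + 28/107)*(-1/5) = (6234/107)*(-1/5) = -6234/535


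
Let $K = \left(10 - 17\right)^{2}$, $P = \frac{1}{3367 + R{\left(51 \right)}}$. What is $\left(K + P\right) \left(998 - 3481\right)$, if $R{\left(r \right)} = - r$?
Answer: $- \frac{403450255}{3316} \approx -1.2167 \cdot 10^{5}$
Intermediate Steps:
$P = \frac{1}{3316}$ ($P = \frac{1}{3367 - 51} = \frac{1}{3316} \approx 0.00030157$)
$K = 49$ ($K = \left(-7\right)^{2} = 49$)
$\left(K + P\right) \left(998 - 3481\right) = \left(49 + \frac{1}{3316}\right) \left(998 - 3481\right) = \frac{162485}{3316} \left(-2483\right) = - \frac{403450255}{3316}$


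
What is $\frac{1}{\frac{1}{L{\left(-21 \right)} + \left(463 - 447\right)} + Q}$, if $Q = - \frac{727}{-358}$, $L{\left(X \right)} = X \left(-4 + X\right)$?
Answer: $\frac{193678}{393665} \approx 0.49199$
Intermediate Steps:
$Q = \frac{727}{358}$ ($Q = \left(-727\right) \left(- \frac{1}{358}\right) = \frac{727}{358} \approx 2.0307$)
$\frac{1}{\frac{1}{L{\left(-21 \right)} + \left(463 - 447\right)} + Q} = \frac{1}{\frac{1}{- 21 \left(-4 - 21\right) + \left(463 - 447\right)} + \frac{727}{358}} = \frac{1}{\frac{1}{\left(-21\right) \left(-25\right) + \left(463 - 447\right)} + \frac{727}{358}} = \frac{1}{\frac{1}{525 + 16} + \frac{727}{358}} = \frac{1}{\frac{1}{541} + \frac{727}{358}} = \frac{1}{\frac{393665}{193678}} = \frac{193678}{393665}$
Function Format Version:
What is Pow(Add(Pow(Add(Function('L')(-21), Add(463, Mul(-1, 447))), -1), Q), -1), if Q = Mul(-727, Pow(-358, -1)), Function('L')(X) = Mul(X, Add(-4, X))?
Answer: Rational(193678, 393665) ≈ 0.49199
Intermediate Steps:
Q = Rational(727, 358) (Q = Mul(-727, Rational(-1, 358)) = Rational(727, 358) ≈ 2.0307)
Pow(Add(Pow(Add(Function('L')(-21), Add(463, Mul(-1, 447))), -1), Q), -1) = Pow(Add(Pow(Add(Mul(-21, Add(-4, -21)), Add(463, Mul(-1, 447))), -1), Rational(727, 358)), -1) = Pow(Add(Pow(Add(Mul(-21, -25), Add(463, -447)), -1), Rational(727, 358)), -1) = Pow(Add(Pow(Add(525, 16), -1), Rational(727, 358)), -1) = Pow(Add(Pow(541, -1), Rational(727, 358)), -1) = Pow(Add(Rational(1, 541), Rational(727, 358)), -1) = Pow(Rational(393665, 193678), -1) = Rational(193678, 393665)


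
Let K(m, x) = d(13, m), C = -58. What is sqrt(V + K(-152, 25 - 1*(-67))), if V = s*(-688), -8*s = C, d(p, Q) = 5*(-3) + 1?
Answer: I*sqrt(5002) ≈ 70.725*I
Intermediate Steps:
d(p, Q) = -14 (d(p, Q) = -15 + 1 = -14)
K(m, x) = -14
s = 29/4 (s = -1/8*(-58) = 29/4 ≈ 7.2500)
V = -4988 (V = (29/4)*(-688) = -4988)
sqrt(V + K(-152, 25 - 1*(-67))) = sqrt(-4988 - 14) = sqrt(-5002) = I*sqrt(5002)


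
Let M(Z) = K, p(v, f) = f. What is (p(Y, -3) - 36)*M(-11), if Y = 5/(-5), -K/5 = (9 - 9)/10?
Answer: 0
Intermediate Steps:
K = 0 (K = -5*(9 - 9)/10 = -0/10 = -5*0 = 0)
Y = -1 (Y = 5*(-1/5) = -1)
M(Z) = 0
(p(Y, -3) - 36)*M(-11) = (-3 - 36)*0 = -39*0 = 0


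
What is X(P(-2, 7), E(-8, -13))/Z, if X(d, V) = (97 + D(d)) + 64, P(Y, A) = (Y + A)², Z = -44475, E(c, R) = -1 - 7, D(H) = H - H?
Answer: -161/44475 ≈ -0.0036200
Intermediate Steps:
D(H) = 0
E(c, R) = -8
P(Y, A) = (A + Y)²
X(d, V) = 161 (X(d, V) = (97 + 0) + 64 = 97 + 64 = 161)
X(P(-2, 7), E(-8, -13))/Z = 161/(-44475) = 161*(-1/44475) = -161/44475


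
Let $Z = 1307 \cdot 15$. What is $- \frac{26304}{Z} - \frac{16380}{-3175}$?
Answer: $\frac{3168196}{829945} \approx 3.8174$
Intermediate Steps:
$Z = 19605$
$- \frac{26304}{Z} - \frac{16380}{-3175} = - \frac{26304}{19605} - \frac{16380}{-3175} = \left(-26304\right) \frac{1}{19605} - - \frac{3276}{635} = - \frac{8768}{6535} + \frac{3276}{635} = \frac{3168196}{829945}$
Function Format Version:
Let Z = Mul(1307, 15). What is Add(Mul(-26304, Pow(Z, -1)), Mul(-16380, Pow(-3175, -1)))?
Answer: Rational(3168196, 829945) ≈ 3.8174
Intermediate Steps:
Z = 19605
Add(Mul(-26304, Pow(Z, -1)), Mul(-16380, Pow(-3175, -1))) = Add(Mul(-26304, Pow(19605, -1)), Mul(-16380, Pow(-3175, -1))) = Add(Mul(-26304, Rational(1, 19605)), Mul(-16380, Rational(-1, 3175))) = Add(Rational(-8768, 6535), Rational(3276, 635)) = Rational(3168196, 829945)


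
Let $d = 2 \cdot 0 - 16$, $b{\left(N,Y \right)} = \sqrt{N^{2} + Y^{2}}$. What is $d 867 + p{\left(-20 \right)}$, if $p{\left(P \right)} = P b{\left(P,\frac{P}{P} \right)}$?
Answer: $-13872 - 20 \sqrt{401} \approx -14273.0$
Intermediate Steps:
$d = -16$ ($d = 0 - 16 = -16$)
$p{\left(P \right)} = P \sqrt{1 + P^{2}}$ ($p{\left(P \right)} = P \sqrt{P^{2} + \left(\frac{P}{P}\right)^{2}} = P \sqrt{P^{2} + 1^{2}} = P \sqrt{P^{2} + 1} = P \sqrt{1 + P^{2}}$)
$d 867 + p{\left(-20 \right)} = \left(-16\right) 867 - 20 \sqrt{1 + \left(-20\right)^{2}} = -13872 - 20 \sqrt{1 + 400} = -13872 - 20 \sqrt{401}$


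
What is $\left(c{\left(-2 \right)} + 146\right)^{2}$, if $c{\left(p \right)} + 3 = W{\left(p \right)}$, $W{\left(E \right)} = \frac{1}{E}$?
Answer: $\frac{81225}{4} \approx 20306.0$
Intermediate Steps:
$c{\left(p \right)} = -3 + \frac{1}{p}$
$\left(c{\left(-2 \right)} + 146\right)^{2} = \left(\left(-3 + \frac{1}{-2}\right) + 146\right)^{2} = \left(\left(-3 - \frac{1}{2}\right) + 146\right)^{2} = \left(- \frac{7}{2} + 146\right)^{2} = \left(\frac{285}{2}\right)^{2} = \frac{81225}{4}$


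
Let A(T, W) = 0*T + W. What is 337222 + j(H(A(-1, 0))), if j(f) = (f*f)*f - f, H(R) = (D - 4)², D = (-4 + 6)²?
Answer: 337222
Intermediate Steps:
D = 4 (D = 2² = 4)
A(T, W) = W (A(T, W) = 0 + W = W)
H(R) = 0 (H(R) = (4 - 4)² = 0² = 0)
j(f) = f³ - f (j(f) = f²*f - f = f³ - f)
337222 + j(H(A(-1, 0))) = 337222 + (0³ - 1*0) = 337222 + (0 + 0) = 337222 + 0 = 337222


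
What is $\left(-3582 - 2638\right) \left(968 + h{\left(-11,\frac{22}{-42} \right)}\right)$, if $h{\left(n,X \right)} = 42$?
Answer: $-6282200$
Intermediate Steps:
$\left(-3582 - 2638\right) \left(968 + h{\left(-11,\frac{22}{-42} \right)}\right) = \left(-3582 - 2638\right) \left(968 + 42\right) = \left(-6220\right) 1010 = -6282200$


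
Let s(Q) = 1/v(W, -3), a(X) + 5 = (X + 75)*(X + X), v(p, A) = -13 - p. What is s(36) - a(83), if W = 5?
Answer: -472015/18 ≈ -26223.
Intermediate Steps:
a(X) = -5 + 2*X*(75 + X) (a(X) = -5 + (X + 75)*(X + X) = -5 + (75 + X)*(2*X) = -5 + 2*X*(75 + X))
s(Q) = -1/18 (s(Q) = 1/(-13 - 1*5) = 1/(-13 - 5) = 1/(-18) = -1/18)
s(36) - a(83) = -1/18 - (-5 + 2*83² + 150*83) = -1/18 - (-5 + 2*6889 + 12450) = -1/18 - (-5 + 13778 + 12450) = -1/18 - 1*26223 = -1/18 - 26223 = -472015/18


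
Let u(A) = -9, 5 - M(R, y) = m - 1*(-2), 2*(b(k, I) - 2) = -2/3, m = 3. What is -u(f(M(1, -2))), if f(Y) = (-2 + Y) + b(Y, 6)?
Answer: 9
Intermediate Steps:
b(k, I) = 5/3 (b(k, I) = 2 + (-2/3)/2 = 2 + (-2*1/3)/2 = 2 + (1/2)*(-2/3) = 2 - 1/3 = 5/3)
M(R, y) = 0 (M(R, y) = 5 - (3 - 1*(-2)) = 5 - (3 + 2) = 5 - 1*5 = 5 - 5 = 0)
f(Y) = -1/3 + Y (f(Y) = (-2 + Y) + 5/3 = -1/3 + Y)
-u(f(M(1, -2))) = -1*(-9) = 9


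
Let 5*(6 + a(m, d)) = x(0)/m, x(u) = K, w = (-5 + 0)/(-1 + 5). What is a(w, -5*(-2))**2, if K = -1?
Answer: 21316/625 ≈ 34.106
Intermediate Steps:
w = -5/4 ≈ -1.2500
x(u) = -1
a(m, d) = -6 - 1/(5*m) (a(m, d) = -6 + (-1/m)/5 = -6 - 1/(5*m))
a(w, -5*(-2))**2 = (-6 - 1/(5*(-5/4)))**2 = (-6 - 1/5*(-4/5))**2 = (-6 + 4/25)**2 = (-146/25)**2 = 21316/625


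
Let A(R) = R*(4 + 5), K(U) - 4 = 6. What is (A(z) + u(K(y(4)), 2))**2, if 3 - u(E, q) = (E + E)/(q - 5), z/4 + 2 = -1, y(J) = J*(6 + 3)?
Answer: 87025/9 ≈ 9669.4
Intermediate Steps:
y(J) = 9*J (y(J) = J*9 = 9*J)
z = -12 (z = -8 + 4*(-1) = -8 - 4 = -12)
K(U) = 10 (K(U) = 4 + 6 = 10)
A(R) = 9*R (A(R) = R*9 = 9*R)
u(E, q) = 3 - 2*E/(-5 + q) (u(E, q) = 3 - (E + E)/(q - 5) = 3 - 2*E/(-5 + q))
(A(z) + u(K(y(4)), 2))**2 = (9*(-12) + (-15 - 2*10 + 3*2)/(-5 + 2))**2 = (-108 + (-15 - 20 + 6)/(-3))**2 = (-108 - 1/3*(-29))**2 = (-108 + 29/3)**2 = (-295/3)**2 = 87025/9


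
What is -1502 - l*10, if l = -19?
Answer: -1312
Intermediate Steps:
-1502 - l*10 = -1502 - (-19)*10 = -1502 - 1*(-190) = -1502 + 190 = -1312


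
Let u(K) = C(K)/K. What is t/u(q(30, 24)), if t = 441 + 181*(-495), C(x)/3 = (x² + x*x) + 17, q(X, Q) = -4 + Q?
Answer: -594360/817 ≈ -727.49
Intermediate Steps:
C(x) = 51 + 6*x² (C(x) = 3*((x² + x*x) + 17) = 3*((x² + x²) + 17) = 3*(2*x² + 17) = 3*(17 + 2*x²) = 51 + 6*x²)
u(K) = (51 + 6*K²)/K
t = -89154 (t = 441 - 89595 = -89154)
t/u(q(30, 24)) = -89154/(6*(-4 + 24) + 51/(-4 + 24)) = -89154/(6*20 + 51/20) = -89154/(120 + 51*(1/20)) = -89154/(120 + 51/20) = -89154/2451/20 = -89154*20/2451 = -594360/817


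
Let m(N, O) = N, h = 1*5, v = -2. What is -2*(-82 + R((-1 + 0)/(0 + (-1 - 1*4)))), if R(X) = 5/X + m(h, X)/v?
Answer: 119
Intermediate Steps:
h = 5
R(X) = -5/2 + 5/X (R(X) = 5/X + 5/(-2) = 5/X + 5*(-1/2) = 5/X - 5/2 = -5/2 + 5/X)
-2*(-82 + R((-1 + 0)/(0 + (-1 - 1*4)))) = -2*(-82 + (-5/2 + 5/(((-1 + 0)/(0 + (-1 - 1*4)))))) = -2*(-82 + (-5/2 + 5/((-1/(0 + (-1 - 4)))))) = -2*(-82 + (-5/2 + 5/((-1/(0 - 5))))) = -2*(-82 + (-5/2 + 5/((-1/(-5))))) = -2*(-82 + (-5/2 + 5/((-1*(-1/5))))) = -2*(-82 + (-5/2 + 5/(1/5))) = -2*(-82 + (-5/2 + 5*5)) = -2*(-82 + (-5/2 + 25)) = -2*(-82 + 45/2) = -2*(-119/2) = 119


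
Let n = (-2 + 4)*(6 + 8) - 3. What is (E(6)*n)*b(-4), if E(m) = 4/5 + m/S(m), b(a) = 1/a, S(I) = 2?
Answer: -95/4 ≈ -23.750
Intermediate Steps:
E(m) = ⅘ + m/2 (E(m) = 4/5 + m/2 = 4*(⅕) + m*(½) = ⅘ + m/2)
n = 25 (n = 2*14 - 3 = 28 - 3 = 25)
(E(6)*n)*b(-4) = ((⅘ + (½)*6)*25)/(-4) = ((⅘ + 3)*25)*(-¼) = ((19/5)*25)*(-¼) = 95*(-¼) = -95/4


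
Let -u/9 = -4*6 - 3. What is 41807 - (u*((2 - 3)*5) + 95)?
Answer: 42927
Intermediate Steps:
u = 243 (u = -9*(-4*6 - 3) = -9*(-24 - 3) = -9*(-27) = 243)
41807 - (u*((2 - 3)*5) + 95) = 41807 - (243*((2 - 3)*5) + 95) = 41807 - (243*(-1*5) + 95) = 41807 - (243*(-5) + 95) = 41807 - (-1215 + 95) = 41807 - 1*(-1120) = 41807 + 1120 = 42927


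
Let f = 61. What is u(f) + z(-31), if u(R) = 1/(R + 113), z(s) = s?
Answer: -5393/174 ≈ -30.994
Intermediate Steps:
u(R) = 1/(113 + R)
u(f) + z(-31) = 1/(113 + 61) - 31 = 1/174 - 31 = -5393/174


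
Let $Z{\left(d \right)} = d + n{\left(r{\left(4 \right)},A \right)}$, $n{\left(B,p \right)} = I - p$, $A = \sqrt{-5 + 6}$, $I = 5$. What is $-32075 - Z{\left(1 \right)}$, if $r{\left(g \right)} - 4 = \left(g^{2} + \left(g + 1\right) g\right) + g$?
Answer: $-32080$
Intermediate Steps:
$r{\left(g \right)} = 4 + g + g^{2} + g \left(1 + g\right)$ ($r{\left(g \right)} = 4 + \left(\left(g^{2} + \left(g + 1\right) g\right) + g\right) = 4 + \left(\left(g^{2} + \left(1 + g\right) g\right) + g\right) = 4 + \left(\left(g^{2} + g \left(1 + g\right)\right) + g\right) = 4 + \left(g + g^{2} + g \left(1 + g\right)\right) = 4 + g + g^{2} + g \left(1 + g\right)$)
$A = 1$ ($A = \sqrt{1} = 1$)
$n{\left(B,p \right)} = 5 - p$
$Z{\left(d \right)} = 4 + d$ ($Z{\left(d \right)} = d + \left(5 - 1\right) = d + 4 = 4 + d$)
$-32075 - Z{\left(1 \right)} = -32075 - \left(4 + 1\right) = -32075 - 5 = -32080$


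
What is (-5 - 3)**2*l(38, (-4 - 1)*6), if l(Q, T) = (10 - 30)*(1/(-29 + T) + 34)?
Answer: -2566400/59 ≈ -43498.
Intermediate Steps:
l(Q, T) = -680 - 20/(-29 + T) (l(Q, T) = -20*(34 + 1/(-29 + T)) = -680 - 20/(-29 + T))
(-5 - 3)**2*l(38, (-4 - 1)*6) = (-5 - 3)**2*(20*(985 - 34*(-4 - 1)*6)/(-29 + (-4 - 1)*6)) = (-8)**2*(20*(985 - (-170)*6)/(-29 - 5*6)) = 64*(20*(985 - 34*(-30))/(-29 - 30)) = 64*(20*(985 + 1020)/(-59)) = 64*(20*(-1/59)*2005) = 64*(-40100/59) = -2566400/59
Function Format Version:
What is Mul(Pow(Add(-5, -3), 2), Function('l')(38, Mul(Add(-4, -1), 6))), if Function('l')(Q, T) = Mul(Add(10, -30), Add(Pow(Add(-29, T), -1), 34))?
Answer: Rational(-2566400, 59) ≈ -43498.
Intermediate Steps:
Function('l')(Q, T) = Add(-680, Mul(-20, Pow(Add(-29, T), -1))) (Function('l')(Q, T) = Mul(-20, Add(34, Pow(Add(-29, T), -1))) = Add(-680, Mul(-20, Pow(Add(-29, T), -1))))
Mul(Pow(Add(-5, -3), 2), Function('l')(38, Mul(Add(-4, -1), 6))) = Mul(Pow(Add(-5, -3), 2), Mul(20, Pow(Add(-29, Mul(Add(-4, -1), 6)), -1), Add(985, Mul(-34, Mul(Add(-4, -1), 6))))) = Mul(Pow(-8, 2), Mul(20, Pow(Add(-29, Mul(-5, 6)), -1), Add(985, Mul(-34, Mul(-5, 6))))) = Mul(64, Mul(20, Pow(Add(-29, -30), -1), Add(985, Mul(-34, -30)))) = Mul(64, Mul(20, Pow(-59, -1), Add(985, 1020))) = Mul(64, Mul(20, Rational(-1, 59), 2005)) = Mul(64, Rational(-40100, 59)) = Rational(-2566400, 59)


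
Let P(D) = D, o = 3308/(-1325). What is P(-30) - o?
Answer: -36442/1325 ≈ -27.503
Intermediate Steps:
o = -3308/1325 (o = 3308*(-1/1325) = -3308/1325 ≈ -2.4966)
P(-30) - o = -30 - 1*(-3308/1325) = -30 + 3308/1325 = -36442/1325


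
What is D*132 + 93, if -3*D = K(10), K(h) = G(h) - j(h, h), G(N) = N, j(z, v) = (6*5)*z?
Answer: 12853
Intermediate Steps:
j(z, v) = 30*z
K(h) = -29*h (K(h) = h - 30*h = -29*h)
D = 290/3 (D = -(-29)*10/3 = -1/3*(-290) = 290/3 ≈ 96.667)
D*132 + 93 = (290/3)*132 + 93 = 12760 + 93 = 12853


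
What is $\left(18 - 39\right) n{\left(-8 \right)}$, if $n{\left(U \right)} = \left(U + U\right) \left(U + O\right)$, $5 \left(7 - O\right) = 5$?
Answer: $-672$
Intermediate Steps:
$O = 6$ ($O = 7 - 1 = 6$)
$n{\left(U \right)} = 2 U \left(6 + U\right)$ ($n{\left(U \right)} = \left(U + U\right) \left(U + 6\right) = 2 U \left(6 + U\right)$)
$\left(18 - 39\right) n{\left(-8 \right)} = \left(18 - 39\right) 2 \left(-8\right) \left(6 - 8\right) = \left(18 - 39\right) 2 \left(-8\right) \left(-2\right) = \left(-21\right) 32 = -672$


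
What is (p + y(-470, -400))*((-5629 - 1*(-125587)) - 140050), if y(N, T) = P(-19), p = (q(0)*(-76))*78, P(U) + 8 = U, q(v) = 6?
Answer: 715174740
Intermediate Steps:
P(U) = -8 + U
p = -35568 (p = (6*(-76))*78 = -456*78 = -35568)
y(N, T) = -27 (y(N, T) = -8 - 19 = -27)
(p + y(-470, -400))*((-5629 - 1*(-125587)) - 140050) = (-35568 - 27)*((-5629 - 1*(-125587)) - 140050) = -35595*((-5629 + 125587) - 140050) = -35595*(119958 - 140050) = -35595*(-20092) = 715174740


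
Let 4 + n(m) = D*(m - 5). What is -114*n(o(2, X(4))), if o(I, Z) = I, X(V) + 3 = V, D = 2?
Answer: 1140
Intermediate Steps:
X(V) = -3 + V
n(m) = -14 + 2*m (n(m) = -4 + 2*(m - 5) = -4 + 2*(-5 + m) = -4 + (-10 + 2*m) = -14 + 2*m)
-114*n(o(2, X(4))) = -114*(-14 + 2*2) = -114*(-14 + 4) = -114*(-10) = 1140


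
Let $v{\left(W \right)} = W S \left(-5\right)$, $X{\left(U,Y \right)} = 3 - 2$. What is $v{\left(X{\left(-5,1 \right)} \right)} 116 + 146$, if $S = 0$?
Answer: $146$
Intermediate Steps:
$X{\left(U,Y \right)} = 1$
$v{\left(W \right)} = 0$ ($v{\left(W \right)} = W 0 \left(-5\right) = 0 \left(-5\right) = 0$)
$v{\left(X{\left(-5,1 \right)} \right)} 116 + 146 = 0 \cdot 116 + 146 = 0 + 146 = 146$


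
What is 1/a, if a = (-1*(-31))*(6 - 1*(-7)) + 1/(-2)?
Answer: 2/805 ≈ 0.0024845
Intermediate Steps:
a = 805/2 (a = 31*(6 + 7) - ½ = 31*13 - ½ = 403 - ½ = 805/2 ≈ 402.50)
1/a = 1/(805/2) = 2/805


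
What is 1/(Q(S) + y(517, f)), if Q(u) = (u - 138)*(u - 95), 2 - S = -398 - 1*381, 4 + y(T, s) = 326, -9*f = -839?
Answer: 1/441420 ≈ 2.2654e-6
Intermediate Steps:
f = 839/9 (f = -⅑*(-839) = 839/9 ≈ 93.222)
y(T, s) = 322 (y(T, s) = -4 + 326 = 322)
S = 781 (S = 2 - (-398 - 1*381) = 2 - (-398 - 381) = 2 - 1*(-779) = 2 + 779 = 781)
Q(u) = (-138 + u)*(-95 + u)
1/(Q(S) + y(517, f)) = 1/((13110 + 781² - 233*781) + 322) = 1/((13110 + 609961 - 181973) + 322) = 1/(441098 + 322) = 1/441420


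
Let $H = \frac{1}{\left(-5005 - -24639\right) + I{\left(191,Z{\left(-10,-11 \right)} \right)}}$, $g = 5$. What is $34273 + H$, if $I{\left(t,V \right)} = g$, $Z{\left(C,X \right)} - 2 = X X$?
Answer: $\frac{673087448}{19639} \approx 34273.0$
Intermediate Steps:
$Z{\left(C,X \right)} = 2 + X^{2}$ ($Z{\left(C,X \right)} = 2 + X X = 2 + X^{2}$)
$I{\left(t,V \right)} = 5$
$H = \frac{1}{19639}$ ($H = \frac{1}{\left(-5005 - -24639\right) + 5} = \frac{1}{\left(-5005 + 24639\right) + 5} = \frac{1}{19634 + 5} = \frac{1}{19639} \approx 5.0919 \cdot 10^{-5}$)
$34273 + H = 34273 + \frac{1}{19639} = \frac{673087448}{19639}$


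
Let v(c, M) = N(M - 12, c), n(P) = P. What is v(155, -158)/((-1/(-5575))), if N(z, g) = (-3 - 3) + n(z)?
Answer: -981200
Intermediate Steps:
N(z, g) = -6 + z (N(z, g) = (-3 - 3) + z = -6 + z)
v(c, M) = -18 + M (v(c, M) = -6 + (M - 12) = -6 + (-12 + M) = -18 + M)
v(155, -158)/((-1/(-5575))) = (-18 - 158)/((-1/(-5575))) = -176/((-1*(-1/5575))) = -176/1/5575 = -176*5575 = -981200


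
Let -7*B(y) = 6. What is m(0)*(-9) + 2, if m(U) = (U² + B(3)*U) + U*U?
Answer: 2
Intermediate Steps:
B(y) = -6/7 (B(y) = -⅐*6 = -6/7)
m(U) = 2*U² - 6*U/7 (m(U) = (U² - 6*U/7) + U*U = (U² - 6*U/7) + U² = 2*U² - 6*U/7)
m(0)*(-9) + 2 = ((2/7)*0*(-3 + 7*0))*(-9) + 2 = ((2/7)*0*(-3 + 0))*(-9) + 2 = ((2/7)*0*(-3))*(-9) + 2 = 0*(-9) + 2 = 0 + 2 = 2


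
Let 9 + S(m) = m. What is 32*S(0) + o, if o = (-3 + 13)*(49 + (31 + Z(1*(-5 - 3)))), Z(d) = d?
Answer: 432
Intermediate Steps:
S(m) = -9 + m
o = 720 (o = (-3 + 13)*(49 + (31 + 1*(-5 - 3))) = 10*(49 + (31 + 1*(-8))) = 10*(49 + (31 - 8)) = 10*(49 + 23) = 10*72 = 720)
32*S(0) + o = 32*(-9 + 0) + 720 = 32*(-9) + 720 = -288 + 720 = 432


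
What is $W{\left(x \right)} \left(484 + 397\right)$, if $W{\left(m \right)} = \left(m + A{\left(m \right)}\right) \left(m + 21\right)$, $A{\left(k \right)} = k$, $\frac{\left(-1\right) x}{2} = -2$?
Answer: $176200$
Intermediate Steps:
$x = 4$ ($x = \left(-2\right) \left(-2\right) = 4$)
$W{\left(m \right)} = 2 m \left(21 + m\right)$ ($W{\left(m \right)} = \left(m + m\right) \left(m + 21\right) = 2 m \left(21 + m\right)$)
$W{\left(x \right)} \left(484 + 397\right) = 2 \cdot 4 \left(21 + 4\right) \left(484 + 397\right) = 2 \cdot 4 \cdot 25 \cdot 881 = 200 \cdot 881 = 176200$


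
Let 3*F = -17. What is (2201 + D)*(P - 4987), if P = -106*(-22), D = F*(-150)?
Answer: -8100405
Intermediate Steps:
F = -17/3 (F = (1/3)*(-17) = -17/3 ≈ -5.6667)
D = 850 (D = -17/3*(-150) = 850)
P = 2332
(2201 + D)*(P - 4987) = (2201 + 850)*(2332 - 4987) = 3051*(-2655) = -8100405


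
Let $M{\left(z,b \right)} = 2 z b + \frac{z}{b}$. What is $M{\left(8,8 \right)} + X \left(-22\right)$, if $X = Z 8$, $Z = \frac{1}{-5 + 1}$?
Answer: $173$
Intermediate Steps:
$Z = - \frac{1}{4}$ ($Z = \frac{1}{-4} = - \frac{1}{4} \approx -0.25$)
$X = -2$ ($X = \left(- \frac{1}{4}\right) 8 = -2$)
$M{\left(z,b \right)} = \frac{z}{b} + 2 b z$ ($M{\left(z,b \right)} = 2 b z + \frac{z}{b} = \frac{z}{b} + 2 b z$)
$M{\left(8,8 \right)} + X \left(-22\right) = \left(\frac{8}{8} + 2 \cdot 8 \cdot 8\right) - -44 = \left(8 \cdot \frac{1}{8} + 128\right) + 44 = \left(1 + 128\right) + 44 = 129 + 44 = 173$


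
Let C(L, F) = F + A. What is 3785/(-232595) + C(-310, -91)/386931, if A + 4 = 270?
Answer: -284765942/17999643189 ≈ -0.015821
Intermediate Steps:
A = 266 (A = -4 + 270 = 266)
C(L, F) = 266 + F (C(L, F) = F + 266 = 266 + F)
3785/(-232595) + C(-310, -91)/386931 = 3785/(-232595) + (266 - 91)/386931 = 3785*(-1/232595) + 175*(1/386931) = -757/46519 + 175/386931 = -284765942/17999643189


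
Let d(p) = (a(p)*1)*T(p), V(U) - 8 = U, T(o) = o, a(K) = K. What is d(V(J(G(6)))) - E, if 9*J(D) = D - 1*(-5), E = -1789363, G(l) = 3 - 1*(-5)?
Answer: 144945628/81 ≈ 1.7895e+6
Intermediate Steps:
G(l) = 8 (G(l) = 3 + 5 = 8)
J(D) = 5/9 + D/9 (J(D) = (D - 1*(-5))/9 = (D + 5)/9 = (5 + D)/9 = 5/9 + D/9)
V(U) = 8 + U
d(p) = p² (d(p) = (p*1)*p = p*p = p²)
d(V(J(G(6)))) - E = (8 + (5/9 + (⅑)*8))² - 1*(-1789363) = (8 + (5/9 + 8/9))² + 1789363 = (8 + 13/9)² + 1789363 = (85/9)² + 1789363 = 7225/81 + 1789363 = 144945628/81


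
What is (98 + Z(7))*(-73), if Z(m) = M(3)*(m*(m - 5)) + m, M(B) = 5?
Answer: -12775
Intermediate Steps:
Z(m) = m + 5*m*(-5 + m) (Z(m) = 5*(m*(m - 5)) + m = 5*(m*(-5 + m)) + m = 5*m*(-5 + m) + m = m + 5*m*(-5 + m))
(98 + Z(7))*(-73) = (98 + 7*(-24 + 5*7))*(-73) = (98 + 7*(-24 + 35))*(-73) = (98 + 7*11)*(-73) = (98 + 77)*(-73) = 175*(-73) = -12775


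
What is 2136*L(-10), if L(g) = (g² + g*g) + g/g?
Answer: 429336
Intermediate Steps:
L(g) = 1 + 2*g² (L(g) = (g² + g²) + 1 = 2*g² + 1 = 1 + 2*g²)
2136*L(-10) = 2136*(1 + 2*(-10)²) = 2136*(1 + 2*100) = 2136*(1 + 200) = 2136*201 = 429336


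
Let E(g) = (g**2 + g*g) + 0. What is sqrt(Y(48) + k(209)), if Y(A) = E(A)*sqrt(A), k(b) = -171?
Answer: 3*sqrt(-19 + 2048*sqrt(3)) ≈ 178.20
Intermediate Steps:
E(g) = 2*g**2 (E(g) = (g**2 + g**2) + 0 = 2*g**2 + 0 = 2*g**2)
Y(A) = 2*A**(5/2) (Y(A) = (2*A**2)*sqrt(A) = 2*A**(5/2))
sqrt(Y(48) + k(209)) = sqrt(2*48**(5/2) - 171) = sqrt(2*(9216*sqrt(3)) - 171) = sqrt(18432*sqrt(3) - 171) = sqrt(-171 + 18432*sqrt(3))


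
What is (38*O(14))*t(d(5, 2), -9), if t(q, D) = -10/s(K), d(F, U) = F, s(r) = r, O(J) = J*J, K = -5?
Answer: 14896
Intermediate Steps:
O(J) = J**2
t(q, D) = 2 (t(q, D) = -10/(-5) = -10*(-1/5) = 2)
(38*O(14))*t(d(5, 2), -9) = (38*14**2)*2 = (38*196)*2 = 7448*2 = 14896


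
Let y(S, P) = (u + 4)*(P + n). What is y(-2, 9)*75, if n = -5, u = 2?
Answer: 1800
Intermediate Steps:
y(S, P) = -30 + 6*P (y(S, P) = (2 + 4)*(P - 5) = 6*(-5 + P) = -30 + 6*P)
y(-2, 9)*75 = (-30 + 6*9)*75 = (-30 + 54)*75 = 24*75 = 1800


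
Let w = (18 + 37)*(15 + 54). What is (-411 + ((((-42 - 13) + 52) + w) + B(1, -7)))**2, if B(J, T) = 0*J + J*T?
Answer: 11383876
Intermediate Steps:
B(J, T) = J*T (B(J, T) = 0 + J*T = J*T)
w = 3795 (w = 55*69 = 3795)
(-411 + ((((-42 - 13) + 52) + w) + B(1, -7)))**2 = (-411 + ((((-42 - 13) + 52) + 3795) + 1*(-7)))**2 = (-411 + (((-55 + 52) + 3795) - 7))**2 = (-411 + ((-3 + 3795) - 7))**2 = (-411 + (3792 - 7))**2 = (-411 + 3785)**2 = 3374**2 = 11383876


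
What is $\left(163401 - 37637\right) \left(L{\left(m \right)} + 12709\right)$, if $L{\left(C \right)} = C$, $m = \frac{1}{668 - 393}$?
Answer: $\frac{439542161664}{275} \approx 1.5983 \cdot 10^{9}$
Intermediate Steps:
$m = \frac{1}{275} \approx 0.0036364$
$\left(163401 - 37637\right) \left(L{\left(m \right)} + 12709\right) = \left(163401 - 37637\right) \left(\frac{1}{275} + 12709\right) = 125764 \cdot \frac{3494976}{275} = \frac{439542161664}{275}$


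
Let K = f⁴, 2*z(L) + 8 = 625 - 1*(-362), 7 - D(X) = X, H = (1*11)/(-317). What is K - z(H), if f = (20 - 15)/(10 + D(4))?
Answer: -27959969/57122 ≈ -489.48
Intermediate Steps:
H = -11/317 (H = 11*(-1/317) = -11/317 ≈ -0.034700)
D(X) = 7 - X
z(L) = 979/2 (z(L) = -4 + (625 - 1*(-362))/2 = -4 + (625 + 362)/2 = -4 + (½)*987 = -4 + 987/2 = 979/2)
f = 5/13 (f = (20 - 15)/(10 + (7 - 1*4)) = 5/(10 + (7 - 4)) = 5/(10 + 3) = 5/13 ≈ 0.38462)
K = 625/28561 (K = (5/13)⁴ = 625/28561 ≈ 0.021883)
K - z(H) = 625/28561 - 1*979/2 = 625/28561 - 979/2 = -27959969/57122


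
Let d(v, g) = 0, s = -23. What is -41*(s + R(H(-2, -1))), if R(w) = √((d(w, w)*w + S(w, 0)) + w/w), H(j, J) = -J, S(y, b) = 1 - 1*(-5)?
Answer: 943 - 41*√7 ≈ 834.52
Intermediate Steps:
S(y, b) = 6 (S(y, b) = 1 + 5 = 6)
R(w) = √7 (R(w) = √((0*w + 6) + w/w) = √((0 + 6) + 1) = √(6 + 1) = √7)
-41*(s + R(H(-2, -1))) = -41*(-23 + √7) = 943 - 41*√7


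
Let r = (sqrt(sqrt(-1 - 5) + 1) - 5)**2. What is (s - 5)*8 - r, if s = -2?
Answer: -56 - (5 - sqrt(1 + I*sqrt(6)))**2 ≈ -68.499 + 6.6218*I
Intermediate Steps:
r = (-5 + sqrt(1 + I*sqrt(6)))**2 (r = (sqrt(sqrt(-6) + 1) - 5)**2 = (sqrt(I*sqrt(6) + 1) - 5)**2 = (sqrt(1 + I*sqrt(6)) - 5)**2 = (-5 + sqrt(1 + I*sqrt(6)))**2 ≈ 12.499 - 6.6218*I)
(s - 5)*8 - r = (-2 - 5)*8 - (5 - sqrt(1 + I*sqrt(6)))**2 = -7*8 - (5 - sqrt(1 + I*sqrt(6)))**2 = -56 - (5 - sqrt(1 + I*sqrt(6)))**2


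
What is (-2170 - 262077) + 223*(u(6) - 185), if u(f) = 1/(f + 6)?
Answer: -3665801/12 ≈ -3.0548e+5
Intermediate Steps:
u(f) = 1/(6 + f)
(-2170 - 262077) + 223*(u(6) - 185) = (-2170 - 262077) + 223*(1/(6 + 6) - 185) = -264247 + 223*(1/12 - 185) = -264247 + 223*(-2219/12) = -264247 - 494837/12 = -3665801/12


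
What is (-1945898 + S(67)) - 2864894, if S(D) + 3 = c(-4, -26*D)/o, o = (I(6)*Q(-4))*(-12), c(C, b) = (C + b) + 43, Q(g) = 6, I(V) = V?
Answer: -2078261737/432 ≈ -4.8108e+6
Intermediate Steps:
c(C, b) = 43 + C + b
o = -432 (o = (6*6)*(-12) = 36*(-12) = -432)
S(D) = -445/144 + 13*D/216 (S(D) = -3 + (43 - 4 - 26*D)/(-432) = -3 + (39 - 26*D)*(-1/432) = -3 + (-13/144 + 13*D/216) = -445/144 + 13*D/216)
(-1945898 + S(67)) - 2864894 = (-1945898 + (-445/144 + (13/216)*67)) - 2864894 = (-1945898 + (-445/144 + 871/216)) - 2864894 = (-1945898 + 407/432) - 2864894 = -840627529/432 - 2864894 = -2078261737/432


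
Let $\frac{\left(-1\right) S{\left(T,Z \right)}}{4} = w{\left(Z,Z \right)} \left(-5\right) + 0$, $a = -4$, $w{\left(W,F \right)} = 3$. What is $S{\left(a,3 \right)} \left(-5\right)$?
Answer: $-300$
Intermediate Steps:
$S{\left(T,Z \right)} = 60$ ($S{\left(T,Z \right)} = - 4 \left(3 \left(-5\right) + 0\right) = - 4 \left(-15 + 0\right) = \left(-4\right) \left(-15\right) = 60$)
$S{\left(a,3 \right)} \left(-5\right) = 60 \left(-5\right) = -300$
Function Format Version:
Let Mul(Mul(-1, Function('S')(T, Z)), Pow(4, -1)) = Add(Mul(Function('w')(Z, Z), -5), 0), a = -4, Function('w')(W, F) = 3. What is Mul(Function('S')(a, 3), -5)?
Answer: -300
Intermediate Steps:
Function('S')(T, Z) = 60 (Function('S')(T, Z) = Mul(-4, Add(Mul(3, -5), 0)) = Mul(-4, Add(-15, 0)) = Mul(-4, -15) = 60)
Mul(Function('S')(a, 3), -5) = Mul(60, -5) = -300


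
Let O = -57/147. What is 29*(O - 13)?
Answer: -19024/49 ≈ -388.25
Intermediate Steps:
O = -19/49 (O = -57*1/147 = -19/49 ≈ -0.38775)
29*(O - 13) = 29*(-19/49 - 13) = 29*(-656/49) = -19024/49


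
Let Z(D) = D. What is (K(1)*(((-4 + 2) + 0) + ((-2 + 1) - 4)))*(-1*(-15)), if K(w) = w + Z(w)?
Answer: -210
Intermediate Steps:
K(w) = 2*w (K(w) = w + w = 2*w)
(K(1)*(((-4 + 2) + 0) + ((-2 + 1) - 4)))*(-1*(-15)) = ((2*1)*(((-4 + 2) + 0) + ((-2 + 1) - 4)))*(-1*(-15)) = (2*((-2 + 0) + (-1 - 4)))*15 = (2*(-2 - 5))*15 = (2*(-7))*15 = -14*15 = -210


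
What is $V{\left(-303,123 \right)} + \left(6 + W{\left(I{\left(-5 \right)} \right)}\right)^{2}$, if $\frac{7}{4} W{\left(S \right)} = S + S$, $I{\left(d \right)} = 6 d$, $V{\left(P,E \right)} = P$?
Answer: $\frac{24357}{49} \approx 497.08$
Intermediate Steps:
$W{\left(S \right)} = \frac{8 S}{7}$ ($W{\left(S \right)} = \frac{4 \left(S + S\right)}{7} = \frac{4 \cdot 2 S}{7} = \frac{8 S}{7}$)
$V{\left(-303,123 \right)} + \left(6 + W{\left(I{\left(-5 \right)} \right)}\right)^{2} = -303 + \left(6 + \frac{8 \cdot 6 \left(-5\right)}{7}\right)^{2} = -303 + \left(6 + \frac{8}{7} \left(-30\right)\right)^{2} = -303 + \left(6 - \frac{240}{7}\right)^{2} = -303 + \left(- \frac{198}{7}\right)^{2} = -303 + \frac{39204}{49} = \frac{24357}{49}$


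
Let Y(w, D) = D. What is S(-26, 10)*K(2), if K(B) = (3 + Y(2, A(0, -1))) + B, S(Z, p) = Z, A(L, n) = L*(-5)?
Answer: -130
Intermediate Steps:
A(L, n) = -5*L
K(B) = 3 + B (K(B) = (3 - 5*0) + B = (3 + 0) + B = 3 + B)
S(-26, 10)*K(2) = -26*(3 + 2) = -26*5 = -130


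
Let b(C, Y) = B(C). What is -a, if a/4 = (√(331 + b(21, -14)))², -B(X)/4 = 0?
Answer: -1324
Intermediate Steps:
B(X) = 0 (B(X) = -4*0 = 0)
b(C, Y) = 0
a = 1324 (a = 4*(√(331 + 0))² = 4*(√331)² = 4*331 = 1324)
-a = -1*1324 = -1324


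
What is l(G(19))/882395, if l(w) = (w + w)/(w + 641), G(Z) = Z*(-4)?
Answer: -152/498553175 ≈ -3.0488e-7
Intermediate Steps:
G(Z) = -4*Z
l(w) = 2*w/(641 + w) (l(w) = (2*w)/(641 + w) = 2*w/(641 + w))
l(G(19))/882395 = (2*(-4*19)/(641 - 4*19))/882395 = (2*(-76)/(641 - 76))*(1/882395) = (2*(-76)/565)*(1/882395) = (2*(-76)*(1/565))*(1/882395) = -152/565*1/882395 = -152/498553175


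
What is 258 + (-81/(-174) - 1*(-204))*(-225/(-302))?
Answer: 7187403/17516 ≈ 410.33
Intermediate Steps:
258 + (-81/(-174) - 1*(-204))*(-225/(-302)) = 258 + (-81*(-1/174) + 204)*(-225*(-1/302)) = 258 + (27/58 + 204)*(225/302) = 258 + (11859/58)*(225/302) = 258 + 2668275/17516 = 7187403/17516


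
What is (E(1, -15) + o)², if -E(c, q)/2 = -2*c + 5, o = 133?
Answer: 16129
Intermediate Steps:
E(c, q) = -10 + 4*c (E(c, q) = -2*(-2*c + 5) = -2*(5 - 2*c) = -10 + 4*c)
(E(1, -15) + o)² = ((-10 + 4*1) + 133)² = ((-10 + 4) + 133)² = (-6 + 133)² = 127² = 16129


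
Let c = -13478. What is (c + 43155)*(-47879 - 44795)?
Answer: -2750286298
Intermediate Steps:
(c + 43155)*(-47879 - 44795) = (-13478 + 43155)*(-47879 - 44795) = 29677*(-92674) = -2750286298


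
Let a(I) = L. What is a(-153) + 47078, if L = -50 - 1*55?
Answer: 46973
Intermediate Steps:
L = -105 (L = -50 - 55 = -105)
a(I) = -105
a(-153) + 47078 = -105 + 47078 = 46973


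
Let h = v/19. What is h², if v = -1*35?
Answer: 1225/361 ≈ 3.3934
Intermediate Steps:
v = -35
h = -35/19 ≈ -1.8421
h² = (-35/19)² = 1225/361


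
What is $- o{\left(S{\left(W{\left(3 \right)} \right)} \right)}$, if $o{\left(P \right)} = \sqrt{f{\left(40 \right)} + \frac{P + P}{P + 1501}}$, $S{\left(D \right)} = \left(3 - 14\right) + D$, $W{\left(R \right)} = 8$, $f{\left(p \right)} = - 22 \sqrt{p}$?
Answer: $- \frac{i \sqrt{2247 + 24684044 \sqrt{10}}}{749} \approx - 11.796 i$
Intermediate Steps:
$S{\left(D \right)} = -11 + D$
$o{\left(P \right)} = \sqrt{- 44 \sqrt{10} + \frac{2 P}{1501 + P}}$ ($o{\left(P \right)} = \sqrt{- 22 \sqrt{40} + \frac{P + P}{P + 1501}} = \sqrt{- 22 \cdot 2 \sqrt{10} + \frac{2 P}{1501 + P}} = \sqrt{- 44 \sqrt{10} + \frac{2 P}{1501 + P}}$)
$- o{\left(S{\left(W{\left(3 \right)} \right)} \right)} = - \sqrt{2} \sqrt{- 22 \sqrt{10} + \frac{-11 + 8}{1501 + \left(-11 + 8\right)}} = - \sqrt{2} \sqrt{- 22 \sqrt{10} - \frac{3}{1501 - 3}} = - \sqrt{2} \sqrt{- 22 \sqrt{10} - \frac{3}{1498}} = - \sqrt{2} \sqrt{- \frac{3}{1498} - 22 \sqrt{10}}$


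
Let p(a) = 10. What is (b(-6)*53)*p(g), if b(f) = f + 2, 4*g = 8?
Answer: -2120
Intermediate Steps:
g = 2 (g = (¼)*8 = 2)
b(f) = 2 + f
(b(-6)*53)*p(g) = ((2 - 6)*53)*10 = -4*53*10 = -212*10 = -2120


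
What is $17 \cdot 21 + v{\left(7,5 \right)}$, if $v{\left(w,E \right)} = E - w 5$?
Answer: $327$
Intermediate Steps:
$v{\left(w,E \right)} = E - 5 w$
$17 \cdot 21 + v{\left(7,5 \right)} = 17 \cdot 21 + \left(5 - 35\right) = 357 + \left(5 - 35\right) = 357 - 30 = 327$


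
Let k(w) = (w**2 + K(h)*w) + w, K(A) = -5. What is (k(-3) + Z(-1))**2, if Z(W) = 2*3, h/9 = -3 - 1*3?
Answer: 729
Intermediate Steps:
h = -54 (h = 9*(-3 - 1*3) = 9*(-3 - 3) = 9*(-6) = -54)
Z(W) = 6
k(w) = w**2 - 4*w (k(w) = (w**2 - 5*w) + w = w**2 - 4*w)
(k(-3) + Z(-1))**2 = (-3*(-4 - 3) + 6)**2 = (-3*(-7) + 6)**2 = (21 + 6)**2 = 27**2 = 729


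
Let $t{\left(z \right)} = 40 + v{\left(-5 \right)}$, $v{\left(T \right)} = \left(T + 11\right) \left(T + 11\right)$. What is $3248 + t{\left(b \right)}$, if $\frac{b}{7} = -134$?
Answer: $3324$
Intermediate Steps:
$b = -938$ ($b = 7 \left(-134\right) = -938$)
$v{\left(T \right)} = \left(11 + T\right)^{2}$ ($v{\left(T \right)} = \left(11 + T\right) \left(11 + T\right) = \left(11 + T\right)^{2}$)
$t{\left(z \right)} = 76$ ($t{\left(z \right)} = 40 + \left(11 - 5\right)^{2} = 40 + 6^{2} = 40 + 36 = 76$)
$3248 + t{\left(b \right)} = 3248 + 76 = 3324$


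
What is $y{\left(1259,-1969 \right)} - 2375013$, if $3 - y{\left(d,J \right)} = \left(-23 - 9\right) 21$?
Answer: $-2374338$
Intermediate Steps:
$y{\left(d,J \right)} = 675$ ($y{\left(d,J \right)} = 3 - \left(-23 - 9\right) 21 = 3 - \left(-32\right) 21 = 3 - -672 = 3 + 672 = 675$)
$y{\left(1259,-1969 \right)} - 2375013 = 675 - 2375013 = -2374338$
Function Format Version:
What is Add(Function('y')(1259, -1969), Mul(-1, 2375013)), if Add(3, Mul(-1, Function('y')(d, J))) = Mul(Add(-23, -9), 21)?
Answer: -2374338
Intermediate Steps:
Function('y')(d, J) = 675 (Function('y')(d, J) = Add(3, Mul(-1, Mul(Add(-23, -9), 21))) = Add(3, Mul(-1, Mul(-32, 21))) = Add(3, Mul(-1, -672)) = Add(3, 672) = 675)
Add(Function('y')(1259, -1969), Mul(-1, 2375013)) = Add(675, Mul(-1, 2375013)) = Add(675, -2375013) = -2374338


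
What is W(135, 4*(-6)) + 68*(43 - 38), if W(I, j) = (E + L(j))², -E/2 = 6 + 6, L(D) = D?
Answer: 2644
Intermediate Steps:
E = -24 (E = -2*(6 + 6) = -2*12 = -24)
W(I, j) = (-24 + j)²
W(135, 4*(-6)) + 68*(43 - 38) = (-24 + 4*(-6))² + 68*(43 - 38) = (-24 - 24)² + 68*5 = (-48)² + 340 = 2304 + 340 = 2644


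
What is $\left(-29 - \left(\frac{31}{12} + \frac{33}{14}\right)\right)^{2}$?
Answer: $\frac{8128201}{7056} \approx 1152.0$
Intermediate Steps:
$\left(-29 - \left(\frac{31}{12} + \frac{33}{14}\right)\right)^{2} = \left(-29 - \frac{415}{84}\right)^{2} = \left(- \frac{2851}{84}\right)^{2} = \frac{8128201}{7056}$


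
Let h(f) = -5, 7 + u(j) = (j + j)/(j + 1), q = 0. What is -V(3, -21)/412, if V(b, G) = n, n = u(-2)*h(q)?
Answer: -15/412 ≈ -0.036408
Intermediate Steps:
u(j) = -7 + 2*j/(1 + j) (u(j) = -7 + (j + j)/(j + 1) = -7 + (2*j)/(1 + j) = -7 + 2*j/(1 + j))
n = 15 (n = ((-7 - 5*(-2))/(1 - 2))*(-5) = ((-7 + 10)/(-1))*(-5) = -1*3*(-5) = -3*(-5) = 15)
V(b, G) = 15
-V(3, -21)/412 = -15/412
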